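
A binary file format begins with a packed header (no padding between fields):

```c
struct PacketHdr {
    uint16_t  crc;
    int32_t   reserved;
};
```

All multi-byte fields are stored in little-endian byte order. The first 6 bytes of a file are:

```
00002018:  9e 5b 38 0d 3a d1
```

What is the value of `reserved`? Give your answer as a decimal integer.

`reserved` follows `crc` (2 bytes), so it starts at byte offset 2 and occupies 4 bytes.
Bytes at offsets 2..5: 38 0D 3A D1.
In little-endian order the low byte comes first in memory.
Reassemble most-significant byte first: D1 3A 0D 38 → 0xD13A0D38.
Top bit is set, so as a signed 32-bit value this is 0xD13A0D38 − 2^32 = -784724680.

-784724680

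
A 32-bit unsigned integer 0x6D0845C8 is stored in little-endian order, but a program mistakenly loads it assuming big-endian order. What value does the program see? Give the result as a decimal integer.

3359967341

Stored little-endian, the bytes at ascending addresses are C8 45 08 6D.
Read back as big-endian, the last byte is least significant, giving 0xC845086D.
0xC845086D = 3359967341.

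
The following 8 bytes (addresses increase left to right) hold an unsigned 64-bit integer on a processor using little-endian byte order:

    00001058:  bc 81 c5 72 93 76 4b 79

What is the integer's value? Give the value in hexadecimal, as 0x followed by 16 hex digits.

Little-endian stores the least-significant byte at the lowest address.
Reassemble most-significant byte first: 79 4B 76 93 72 C5 81 BC → 0x794B769372C581BC.

0x794B769372C581BC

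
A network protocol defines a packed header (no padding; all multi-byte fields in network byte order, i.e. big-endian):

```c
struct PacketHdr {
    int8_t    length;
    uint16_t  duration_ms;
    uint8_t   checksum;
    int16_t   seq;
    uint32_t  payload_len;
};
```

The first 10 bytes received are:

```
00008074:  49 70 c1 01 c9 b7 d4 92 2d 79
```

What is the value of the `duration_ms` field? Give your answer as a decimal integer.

`duration_ms` follows `length` (1 byte), so it starts at byte offset 1 and occupies 2 bytes.
Bytes at offsets 1..2: 70 C1.
In big-endian order the high byte comes first in memory.
The bytes are already most-significant first: 0x70C1.
0x70C1 = 28865.

28865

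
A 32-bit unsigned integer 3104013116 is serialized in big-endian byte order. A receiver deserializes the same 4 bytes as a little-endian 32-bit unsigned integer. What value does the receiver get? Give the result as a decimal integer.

3104013116 in 32-bit hexadecimal is 0xB9037B3C.
Stored big-endian, the bytes at ascending addresses are B9 03 7B 3C.
Read back as little-endian, the first byte is least significant, giving 0x3C7B03B9.
0x3C7B03B9 = 1014694841.

1014694841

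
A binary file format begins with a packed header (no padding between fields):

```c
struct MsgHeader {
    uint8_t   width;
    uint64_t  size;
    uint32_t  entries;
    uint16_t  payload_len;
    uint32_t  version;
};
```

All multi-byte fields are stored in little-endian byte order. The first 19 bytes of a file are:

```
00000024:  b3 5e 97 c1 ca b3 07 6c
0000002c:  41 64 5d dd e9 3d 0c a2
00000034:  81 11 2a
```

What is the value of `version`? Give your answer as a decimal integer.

`version` follows `width` (1 B), `size` (8 B), `entries` (4 B), `payload_len` (2 B), so it starts at offset 1 + 8 + 4 + 2 = 15 and occupies 4 bytes.
Bytes at offsets 15..18: A2 81 11 2A.
Little-endian: lowest address holds the least-significant byte.
Reassemble most-significant byte first: 2A 11 81 A2 → 0x2A1181A2.
0x2A1181A2 = 705790370.

705790370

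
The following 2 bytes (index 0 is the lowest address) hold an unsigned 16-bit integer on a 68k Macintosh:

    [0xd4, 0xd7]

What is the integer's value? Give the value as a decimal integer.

54487

Big-endian stores the most-significant byte at the lowest address.
The bytes are already most-significant first: 0xD4D7.
0xD4D7 = 54487.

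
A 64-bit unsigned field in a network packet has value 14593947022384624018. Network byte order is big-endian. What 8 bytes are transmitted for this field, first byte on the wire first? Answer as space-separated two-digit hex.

CA 88 1D 7E AC 1A F1 92

14593947022384624018 in hexadecimal, padded to 64 bits, is 0xCA881D7EAC1AF192.
Split into bytes (most-significant first): CA 88 1D 7E AC 1A F1 92.
Big-endian: lowest address holds the most-significant byte.
So the memory order matches the most-significant-first order: CA 88 1D 7E AC 1A F1 92.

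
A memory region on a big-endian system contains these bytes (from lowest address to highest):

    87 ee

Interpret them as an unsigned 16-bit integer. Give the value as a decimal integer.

34798

Big-endian stores the most-significant byte at the lowest address.
The bytes are already most-significant first: 0x87EE.
0x87EE = 34798.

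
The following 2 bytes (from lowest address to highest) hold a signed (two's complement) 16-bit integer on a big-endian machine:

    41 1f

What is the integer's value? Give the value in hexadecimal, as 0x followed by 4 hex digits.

0x411F

Big-endian: lowest address holds the most-significant byte.
The bytes are already most-significant first: 0x411F.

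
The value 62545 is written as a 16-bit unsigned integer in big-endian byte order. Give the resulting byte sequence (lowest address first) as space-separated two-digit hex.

62545 in hexadecimal, padded to 16 bits, is 0xF451.
Split into bytes (most-significant first): F4 51.
In big-endian order the high byte comes first in memory.
So the memory order matches the most-significant-first order: F4 51.

F4 51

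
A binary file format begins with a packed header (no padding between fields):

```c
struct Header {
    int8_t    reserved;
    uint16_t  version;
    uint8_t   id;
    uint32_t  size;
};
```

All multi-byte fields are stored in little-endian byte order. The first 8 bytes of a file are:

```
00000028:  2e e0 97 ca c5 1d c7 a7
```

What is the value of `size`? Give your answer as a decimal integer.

2814844357

`size` follows `reserved` (1 B), `version` (2 B), `id` (1 B), so it starts at offset 1 + 2 + 1 = 4 and occupies 4 bytes.
Bytes at offsets 4..7: C5 1D C7 A7.
In little-endian order the low byte comes first in memory.
Reassemble most-significant byte first: A7 C7 1D C5 → 0xA7C71DC5.
0xA7C71DC5 = 2814844357.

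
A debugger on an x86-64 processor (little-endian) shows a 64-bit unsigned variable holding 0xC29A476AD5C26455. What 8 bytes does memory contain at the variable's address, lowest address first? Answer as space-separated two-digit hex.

Split into bytes (most-significant first): C2 9A 47 6A D5 C2 64 55.
Little-endian stores the least-significant byte at the lowest address.
So at ascending addresses the bytes are 55 64 C2 D5 6A 47 9A C2.

55 64 C2 D5 6A 47 9A C2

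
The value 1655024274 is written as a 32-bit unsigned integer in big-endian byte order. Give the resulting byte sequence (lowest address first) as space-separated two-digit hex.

62 A5 AA 92

1655024274 in hexadecimal, padded to 32 bits, is 0x62A5AA92.
Split into bytes (most-significant first): 62 A5 AA 92.
Big-endian stores the most-significant byte at the lowest address.
So the memory order matches the most-significant-first order: 62 A5 AA 92.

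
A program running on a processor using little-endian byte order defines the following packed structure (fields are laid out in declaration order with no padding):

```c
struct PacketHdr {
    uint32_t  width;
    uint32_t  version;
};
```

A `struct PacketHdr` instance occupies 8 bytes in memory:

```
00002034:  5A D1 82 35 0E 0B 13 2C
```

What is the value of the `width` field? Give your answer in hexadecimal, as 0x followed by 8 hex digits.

0x3582D15A

`width` is the first field, at byte offset 0, occupying 4 bytes.
Bytes at offsets 0..3: 5A D1 82 35.
Little-endian: lowest address holds the least-significant byte.
Reassemble most-significant byte first: 35 82 D1 5A → 0x3582D15A.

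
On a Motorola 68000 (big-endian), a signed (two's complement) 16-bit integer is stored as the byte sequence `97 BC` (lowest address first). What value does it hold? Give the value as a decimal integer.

In big-endian order the high byte comes first in memory.
The bytes are already most-significant first: 0x97BC.
Top bit is set, so as a signed 16-bit value this is 0x97BC − 2^16 = -26692.

-26692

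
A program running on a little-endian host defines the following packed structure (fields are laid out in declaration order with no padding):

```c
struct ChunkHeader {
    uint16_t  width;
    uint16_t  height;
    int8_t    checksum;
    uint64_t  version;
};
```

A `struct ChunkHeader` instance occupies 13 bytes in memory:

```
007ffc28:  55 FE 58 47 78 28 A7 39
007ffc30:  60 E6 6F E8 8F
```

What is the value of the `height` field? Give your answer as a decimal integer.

`height` follows `width` (2 bytes), so it starts at byte offset 2 and occupies 2 bytes.
Bytes at offsets 2..3: 58 47.
Little-endian: lowest address holds the least-significant byte.
Reassemble most-significant byte first: 47 58 → 0x4758.
0x4758 = 18264.

18264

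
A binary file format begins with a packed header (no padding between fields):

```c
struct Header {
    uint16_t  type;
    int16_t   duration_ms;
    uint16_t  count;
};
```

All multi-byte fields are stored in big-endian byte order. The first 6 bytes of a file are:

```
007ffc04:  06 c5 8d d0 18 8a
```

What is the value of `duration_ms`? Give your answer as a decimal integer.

`duration_ms` follows `type` (2 bytes), so it starts at byte offset 2 and occupies 2 bytes.
Bytes at offsets 2..3: 8D D0.
In big-endian order the high byte comes first in memory.
The bytes are already most-significant first: 0x8DD0.
Top bit is set, so as a signed 16-bit value this is 0x8DD0 − 2^16 = -29232.

-29232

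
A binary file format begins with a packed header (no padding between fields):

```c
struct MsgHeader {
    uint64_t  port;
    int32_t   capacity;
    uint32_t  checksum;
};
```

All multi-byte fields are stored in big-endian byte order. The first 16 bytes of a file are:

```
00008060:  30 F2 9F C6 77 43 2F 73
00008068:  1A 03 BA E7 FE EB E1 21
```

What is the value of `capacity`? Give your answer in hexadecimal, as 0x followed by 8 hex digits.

0x1A03BAE7

`capacity` follows `port` (8 bytes), so it starts at byte offset 8 and occupies 4 bytes.
Bytes at offsets 8..11: 1A 03 BA E7.
In big-endian order the high byte comes first in memory.
The bytes are already most-significant first: 0x1A03BAE7.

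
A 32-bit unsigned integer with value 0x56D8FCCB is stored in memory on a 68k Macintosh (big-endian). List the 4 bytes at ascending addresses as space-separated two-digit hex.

Split into bytes (most-significant first): 56 D8 FC CB.
Big-endian: lowest address holds the most-significant byte.
So the memory order matches the most-significant-first order: 56 D8 FC CB.

56 D8 FC CB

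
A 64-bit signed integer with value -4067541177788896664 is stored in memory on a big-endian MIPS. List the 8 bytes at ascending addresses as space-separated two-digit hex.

C7 8D 30 D9 7C 9E 6A 68

Two's complement of -4067541177788896664 in 64 bits: 4067541177788896664 = 0x3872CF2683619598; invert → 0xC78D30D97C9E6A67; add 1 → 0xC78D30D97C9E6A68.
Split into bytes (most-significant first): C7 8D 30 D9 7C 9E 6A 68.
In big-endian order the high byte comes first in memory.
So the memory order matches the most-significant-first order: C7 8D 30 D9 7C 9E 6A 68.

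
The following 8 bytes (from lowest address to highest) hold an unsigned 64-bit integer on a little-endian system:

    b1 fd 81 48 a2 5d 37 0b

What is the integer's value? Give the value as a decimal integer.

Little-endian: lowest address holds the least-significant byte.
Reassemble most-significant byte first: 0B 37 5D A2 48 81 FD B1 → 0x0B375DA24881FDB1.
0x0B375DA24881FDB1 = 808217609718857137.

808217609718857137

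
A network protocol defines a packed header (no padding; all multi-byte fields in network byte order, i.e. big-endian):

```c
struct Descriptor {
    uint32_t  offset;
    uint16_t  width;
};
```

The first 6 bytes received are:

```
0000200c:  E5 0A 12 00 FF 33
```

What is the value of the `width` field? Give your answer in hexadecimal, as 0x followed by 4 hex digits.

0xFF33

`width` follows `offset` (4 bytes), so it starts at byte offset 4 and occupies 2 bytes.
Bytes at offsets 4..5: FF 33.
In big-endian order the high byte comes first in memory.
The bytes are already most-significant first: 0xFF33.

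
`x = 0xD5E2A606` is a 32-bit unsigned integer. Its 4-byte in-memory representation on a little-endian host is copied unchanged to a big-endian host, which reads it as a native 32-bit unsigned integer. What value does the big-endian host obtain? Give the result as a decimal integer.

111600341

Stored little-endian, the bytes at ascending addresses are 06 A6 E2 D5.
Read back as big-endian, the last byte is least significant, giving 0x06A6E2D5.
0x06A6E2D5 = 111600341.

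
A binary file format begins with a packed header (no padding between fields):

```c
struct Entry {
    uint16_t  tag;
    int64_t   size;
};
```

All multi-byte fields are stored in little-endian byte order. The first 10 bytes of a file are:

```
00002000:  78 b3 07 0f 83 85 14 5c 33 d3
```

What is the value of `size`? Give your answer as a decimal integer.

`size` follows `tag` (2 bytes), so it starts at byte offset 2 and occupies 8 bytes.
Bytes at offsets 2..9: 07 0F 83 85 14 5C 33 D3.
In little-endian order the low byte comes first in memory.
Reassemble most-significant byte first: D3 33 5C 14 85 83 0F 07 → 0xD3335C1485830F07.
Top bit is set, so as a signed 64-bit value this is 0xD3335C1485830F07 − 2^64 = -3228135264685453561.

-3228135264685453561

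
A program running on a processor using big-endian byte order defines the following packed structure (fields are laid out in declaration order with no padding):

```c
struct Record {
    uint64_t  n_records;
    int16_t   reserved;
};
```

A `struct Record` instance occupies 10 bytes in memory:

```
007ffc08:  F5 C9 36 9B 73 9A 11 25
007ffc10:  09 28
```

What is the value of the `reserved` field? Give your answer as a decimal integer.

`reserved` follows `n_records` (8 bytes), so it starts at byte offset 8 and occupies 2 bytes.
Bytes at offsets 8..9: 09 28.
In big-endian order the high byte comes first in memory.
The bytes are already most-significant first: 0x0928.
0x0928 = 2344.

2344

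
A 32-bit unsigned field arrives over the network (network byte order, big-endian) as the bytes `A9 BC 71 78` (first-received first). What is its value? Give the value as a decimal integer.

2847699320

Big-endian stores the most-significant byte at the lowest address.
The bytes are already most-significant first: 0xA9BC7178.
0xA9BC7178 = 2847699320.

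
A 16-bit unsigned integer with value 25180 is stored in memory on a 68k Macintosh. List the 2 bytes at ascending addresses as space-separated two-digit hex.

62 5C

25180 in hexadecimal, padded to 16 bits, is 0x625C.
Split into bytes (most-significant first): 62 5C.
Big-endian stores the most-significant byte at the lowest address.
So the memory order matches the most-significant-first order: 62 5C.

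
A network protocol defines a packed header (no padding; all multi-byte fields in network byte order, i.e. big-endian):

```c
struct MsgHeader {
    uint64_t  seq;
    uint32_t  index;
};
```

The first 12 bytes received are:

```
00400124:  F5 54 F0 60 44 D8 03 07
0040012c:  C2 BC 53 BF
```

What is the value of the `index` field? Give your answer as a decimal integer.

3267122111

`index` follows `seq` (8 bytes), so it starts at byte offset 8 and occupies 4 bytes.
Bytes at offsets 8..11: C2 BC 53 BF.
Big-endian stores the most-significant byte at the lowest address.
The bytes are already most-significant first: 0xC2BC53BF.
0xC2BC53BF = 3267122111.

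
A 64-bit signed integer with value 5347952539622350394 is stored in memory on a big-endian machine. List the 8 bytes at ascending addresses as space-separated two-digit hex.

5347952539622350394 in hexadecimal, padded to 64 bits, is 0x4A37BE8007D69E3A.
Split into bytes (most-significant first): 4A 37 BE 80 07 D6 9E 3A.
Big-endian stores the most-significant byte at the lowest address.
So the memory order matches the most-significant-first order: 4A 37 BE 80 07 D6 9E 3A.

4A 37 BE 80 07 D6 9E 3A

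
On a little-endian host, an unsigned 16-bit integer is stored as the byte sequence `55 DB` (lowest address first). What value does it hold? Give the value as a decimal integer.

Little-endian stores the least-significant byte at the lowest address.
Reassemble most-significant byte first: DB 55 → 0xDB55.
0xDB55 = 56149.

56149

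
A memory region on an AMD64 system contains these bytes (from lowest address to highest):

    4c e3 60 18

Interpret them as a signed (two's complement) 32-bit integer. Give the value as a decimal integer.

409002828

Little-endian stores the least-significant byte at the lowest address.
Reassemble most-significant byte first: 18 60 E3 4C → 0x1860E34C.
0x1860E34C = 409002828.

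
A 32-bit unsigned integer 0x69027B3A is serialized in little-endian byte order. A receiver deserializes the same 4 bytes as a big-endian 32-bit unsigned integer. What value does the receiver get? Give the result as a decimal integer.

981140073

Stored little-endian, the bytes at ascending addresses are 3A 7B 02 69.
Read back as big-endian, the last byte is least significant, giving 0x3A7B0269.
0x3A7B0269 = 981140073.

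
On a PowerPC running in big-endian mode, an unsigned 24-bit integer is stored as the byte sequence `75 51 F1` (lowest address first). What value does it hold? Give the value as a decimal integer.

Big-endian: lowest address holds the most-significant byte.
The bytes are already most-significant first: 0x7551F1.
0x7551F1 = 7688689.

7688689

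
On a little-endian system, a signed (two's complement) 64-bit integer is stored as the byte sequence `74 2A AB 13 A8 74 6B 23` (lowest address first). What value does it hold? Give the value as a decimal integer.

Little-endian: lowest address holds the least-significant byte.
Reassemble most-significant byte first: 23 6B 74 A8 13 AB 2A 74 → 0x236B74A813AB2A74.
0x236B74A813AB2A74 = 2552261879068830324.

2552261879068830324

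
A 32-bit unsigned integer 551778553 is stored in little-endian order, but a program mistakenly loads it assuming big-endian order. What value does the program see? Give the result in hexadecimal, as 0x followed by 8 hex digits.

551778553 in 32-bit hexadecimal is 0x20E378F9.
Stored little-endian, the bytes at ascending addresses are F9 78 E3 20.
Read back as big-endian, the last byte is least significant, giving 0xF978E320.

0xF978E320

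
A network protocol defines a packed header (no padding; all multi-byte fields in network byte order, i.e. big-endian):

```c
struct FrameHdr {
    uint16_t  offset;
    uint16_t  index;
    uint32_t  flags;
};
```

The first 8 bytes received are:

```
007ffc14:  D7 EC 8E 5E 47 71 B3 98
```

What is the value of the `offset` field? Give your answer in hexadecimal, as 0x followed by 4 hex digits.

`offset` is the first field, at byte offset 0, occupying 2 bytes.
Bytes at offsets 0..1: D7 EC.
Big-endian: lowest address holds the most-significant byte.
The bytes are already most-significant first: 0xD7EC.

0xD7EC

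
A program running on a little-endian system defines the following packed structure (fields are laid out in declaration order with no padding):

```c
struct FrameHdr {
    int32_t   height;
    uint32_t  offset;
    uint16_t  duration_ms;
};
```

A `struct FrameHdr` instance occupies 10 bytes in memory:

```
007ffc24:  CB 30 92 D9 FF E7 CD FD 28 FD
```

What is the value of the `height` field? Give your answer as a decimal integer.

`height` is the first field, at byte offset 0, occupying 4 bytes.
Bytes at offsets 0..3: CB 30 92 D9.
Little-endian: lowest address holds the least-significant byte.
Reassemble most-significant byte first: D9 92 30 CB → 0xD99230CB.
Top bit is set, so as a signed 32-bit value this is 0xD99230CB − 2^32 = -644730677.

-644730677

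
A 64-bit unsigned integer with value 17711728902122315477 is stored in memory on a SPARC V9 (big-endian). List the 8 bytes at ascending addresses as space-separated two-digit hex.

F5 CC B3 98 81 05 1E D5

17711728902122315477 in hexadecimal, padded to 64 bits, is 0xF5CCB39881051ED5.
Split into bytes (most-significant first): F5 CC B3 98 81 05 1E D5.
Big-endian: lowest address holds the most-significant byte.
So the memory order matches the most-significant-first order: F5 CC B3 98 81 05 1E D5.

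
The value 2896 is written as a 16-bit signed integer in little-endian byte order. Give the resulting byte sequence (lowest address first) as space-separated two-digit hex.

50 0B

2896 in hexadecimal, padded to 16 bits, is 0x0B50.
Split into bytes (most-significant first): 0B 50.
Little-endian stores the least-significant byte at the lowest address.
So at ascending addresses the bytes are 50 0B.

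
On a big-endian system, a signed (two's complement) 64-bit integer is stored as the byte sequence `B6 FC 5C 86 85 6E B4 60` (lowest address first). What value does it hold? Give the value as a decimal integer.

In big-endian order the high byte comes first in memory.
The bytes are already most-significant first: 0xB6FC5C86856EB460.
Top bit is set, so as a signed 64-bit value this is 0xB6FC5C86856EB460 − 2^64 = -5261228531841584032.

-5261228531841584032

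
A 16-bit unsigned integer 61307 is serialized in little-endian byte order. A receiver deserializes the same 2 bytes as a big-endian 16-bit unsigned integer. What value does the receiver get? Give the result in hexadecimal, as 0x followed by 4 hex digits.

0x7BEF

61307 in 16-bit hexadecimal is 0xEF7B.
Stored little-endian, the bytes at ascending addresses are 7B EF.
Read back as big-endian, the last byte is least significant, giving 0x7BEF.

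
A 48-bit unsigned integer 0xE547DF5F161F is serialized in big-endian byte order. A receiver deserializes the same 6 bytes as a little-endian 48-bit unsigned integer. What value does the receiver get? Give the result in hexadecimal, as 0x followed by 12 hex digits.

0x1F165FDF47E5

Stored big-endian, the bytes at ascending addresses are E5 47 DF 5F 16 1F.
Read back as little-endian, the first byte is least significant, giving 0x1F165FDF47E5.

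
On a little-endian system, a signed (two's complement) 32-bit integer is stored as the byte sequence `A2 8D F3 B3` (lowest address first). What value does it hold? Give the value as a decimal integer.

-1275884126

Little-endian stores the least-significant byte at the lowest address.
Reassemble most-significant byte first: B3 F3 8D A2 → 0xB3F38DA2.
Top bit is set, so as a signed 32-bit value this is 0xB3F38DA2 − 2^32 = -1275884126.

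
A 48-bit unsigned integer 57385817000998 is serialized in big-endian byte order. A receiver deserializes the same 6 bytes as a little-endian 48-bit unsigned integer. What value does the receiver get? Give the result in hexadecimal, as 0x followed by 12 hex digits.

0x26CC3C2D3134

57385817000998 in 48-bit hexadecimal is 0x34312D3CCC26.
Stored big-endian, the bytes at ascending addresses are 34 31 2D 3C CC 26.
Read back as little-endian, the first byte is least significant, giving 0x26CC3C2D3134.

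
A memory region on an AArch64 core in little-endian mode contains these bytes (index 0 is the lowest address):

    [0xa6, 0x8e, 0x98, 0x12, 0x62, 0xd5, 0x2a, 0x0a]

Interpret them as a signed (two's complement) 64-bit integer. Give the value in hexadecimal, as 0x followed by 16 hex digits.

Little-endian: lowest address holds the least-significant byte.
Reassemble most-significant byte first: 0A 2A D5 62 12 98 8E A6 → 0x0A2AD56212988EA6.

0x0A2AD56212988EA6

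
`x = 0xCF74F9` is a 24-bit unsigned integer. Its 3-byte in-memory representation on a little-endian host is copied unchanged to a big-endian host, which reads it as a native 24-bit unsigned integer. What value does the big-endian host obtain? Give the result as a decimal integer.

Stored little-endian, the bytes at ascending addresses are F9 74 CF.
Read back as big-endian, the last byte is least significant, giving 0xF974CF.
0xF974CF = 16348367.

16348367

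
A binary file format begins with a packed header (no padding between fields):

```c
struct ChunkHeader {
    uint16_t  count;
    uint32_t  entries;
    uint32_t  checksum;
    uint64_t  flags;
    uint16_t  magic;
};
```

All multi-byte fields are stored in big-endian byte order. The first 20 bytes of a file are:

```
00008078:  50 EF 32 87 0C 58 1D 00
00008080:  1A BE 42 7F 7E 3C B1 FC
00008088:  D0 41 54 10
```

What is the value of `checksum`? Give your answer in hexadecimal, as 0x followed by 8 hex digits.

`checksum` follows `count` (2 B), `entries` (4 B), so it starts at offset 2 + 4 = 6 and occupies 4 bytes.
Bytes at offsets 6..9: 1D 00 1A BE.
In big-endian order the high byte comes first in memory.
The bytes are already most-significant first: 0x1D001ABE.

0x1D001ABE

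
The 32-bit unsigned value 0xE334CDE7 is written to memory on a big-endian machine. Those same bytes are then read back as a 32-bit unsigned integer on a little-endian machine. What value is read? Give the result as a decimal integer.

Stored big-endian, the bytes at ascending addresses are E3 34 CD E7.
Read back as little-endian, the first byte is least significant, giving 0xE7CD34E3.
0xE7CD34E3 = 3888985315.

3888985315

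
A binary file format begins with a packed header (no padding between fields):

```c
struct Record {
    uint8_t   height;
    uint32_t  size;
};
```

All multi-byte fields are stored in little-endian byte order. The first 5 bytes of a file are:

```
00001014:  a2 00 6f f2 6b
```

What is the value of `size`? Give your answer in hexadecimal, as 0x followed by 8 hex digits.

`size` follows `height` (1 byte), so it starts at byte offset 1 and occupies 4 bytes.
Bytes at offsets 1..4: 00 6F F2 6B.
In little-endian order the low byte comes first in memory.
Reassemble most-significant byte first: 6B F2 6F 00 → 0x6BF26F00.

0x6BF26F00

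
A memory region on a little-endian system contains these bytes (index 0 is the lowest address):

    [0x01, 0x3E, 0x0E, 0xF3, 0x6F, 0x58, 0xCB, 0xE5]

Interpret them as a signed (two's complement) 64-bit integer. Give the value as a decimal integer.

Little-endian: lowest address holds the least-significant byte.
Reassemble most-significant byte first: E5 CB 58 6F F3 0E 3E 01 → 0xE5CB586FF30E3E01.
Top bit is set, so as a signed 64-bit value this is 0xE5CB586FF30E3E01 − 2^64 = -1888318380909380095.

-1888318380909380095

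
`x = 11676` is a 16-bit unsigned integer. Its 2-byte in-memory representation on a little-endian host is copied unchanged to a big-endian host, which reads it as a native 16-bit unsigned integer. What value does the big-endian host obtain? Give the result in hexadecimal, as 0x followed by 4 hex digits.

11676 in 16-bit hexadecimal is 0x2D9C.
Stored little-endian, the bytes at ascending addresses are 9C 2D.
Read back as big-endian, the last byte is least significant, giving 0x9C2D.

0x9C2D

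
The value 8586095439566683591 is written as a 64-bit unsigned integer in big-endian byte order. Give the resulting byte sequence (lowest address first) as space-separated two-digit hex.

8586095439566683591 in hexadecimal, padded to 64 bits, is 0x7727F04FAAF93DC7.
Split into bytes (most-significant first): 77 27 F0 4F AA F9 3D C7.
Big-endian stores the most-significant byte at the lowest address.
So the memory order matches the most-significant-first order: 77 27 F0 4F AA F9 3D C7.

77 27 F0 4F AA F9 3D C7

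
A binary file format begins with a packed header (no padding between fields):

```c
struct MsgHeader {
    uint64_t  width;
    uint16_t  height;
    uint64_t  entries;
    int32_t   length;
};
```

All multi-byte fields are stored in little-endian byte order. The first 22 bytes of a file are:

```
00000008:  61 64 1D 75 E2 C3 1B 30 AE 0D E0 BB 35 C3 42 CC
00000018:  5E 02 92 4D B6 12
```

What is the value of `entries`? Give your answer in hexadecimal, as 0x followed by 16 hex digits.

`entries` follows `width` (8 B), `height` (2 B), so it starts at offset 8 + 2 = 10 and occupies 8 bytes.
Bytes at offsets 10..17: E0 BB 35 C3 42 CC 5E 02.
In little-endian order the low byte comes first in memory.
Reassemble most-significant byte first: 02 5E CC 42 C3 35 BB E0 → 0x025ECC42C335BBE0.

0x025ECC42C335BBE0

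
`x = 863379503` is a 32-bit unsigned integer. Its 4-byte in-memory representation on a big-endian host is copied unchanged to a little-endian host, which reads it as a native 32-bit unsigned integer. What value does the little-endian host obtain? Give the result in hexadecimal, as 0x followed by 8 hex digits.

863379503 in 32-bit hexadecimal is 0x3376202F.
Stored big-endian, the bytes at ascending addresses are 33 76 20 2F.
Read back as little-endian, the first byte is least significant, giving 0x2F207633.

0x2F207633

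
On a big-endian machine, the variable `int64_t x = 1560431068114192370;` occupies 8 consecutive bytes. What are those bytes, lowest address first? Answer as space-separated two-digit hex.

1560431068114192370 in hexadecimal, padded to 64 bits, is 0x15A7C3C9F76E07F2.
Split into bytes (most-significant first): 15 A7 C3 C9 F7 6E 07 F2.
In big-endian order the high byte comes first in memory.
So the memory order matches the most-significant-first order: 15 A7 C3 C9 F7 6E 07 F2.

15 A7 C3 C9 F7 6E 07 F2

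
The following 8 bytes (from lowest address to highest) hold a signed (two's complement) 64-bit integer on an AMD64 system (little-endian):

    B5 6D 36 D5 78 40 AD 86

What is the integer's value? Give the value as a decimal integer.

-8742260413938897483

Little-endian stores the least-significant byte at the lowest address.
Reassemble most-significant byte first: 86 AD 40 78 D5 36 6D B5 → 0x86AD4078D5366DB5.
Top bit is set, so as a signed 64-bit value this is 0x86AD4078D5366DB5 − 2^64 = -8742260413938897483.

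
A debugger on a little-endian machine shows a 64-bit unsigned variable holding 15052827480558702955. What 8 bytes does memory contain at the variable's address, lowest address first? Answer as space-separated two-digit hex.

6B 91 F0 1B D7 62 E6 D0

15052827480558702955 in hexadecimal, padded to 64 bits, is 0xD0E662D71BF0916B.
Split into bytes (most-significant first): D0 E6 62 D7 1B F0 91 6B.
In little-endian order the low byte comes first in memory.
So at ascending addresses the bytes are 6B 91 F0 1B D7 62 E6 D0.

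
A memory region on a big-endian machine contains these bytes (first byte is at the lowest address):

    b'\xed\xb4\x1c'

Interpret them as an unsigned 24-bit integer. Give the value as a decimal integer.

15578140

Big-endian stores the most-significant byte at the lowest address.
The bytes are already most-significant first: 0xEDB41C.
0xEDB41C = 15578140.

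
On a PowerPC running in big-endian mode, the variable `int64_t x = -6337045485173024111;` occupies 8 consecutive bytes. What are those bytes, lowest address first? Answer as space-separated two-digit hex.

Two's complement of -6337045485173024111 in 64 bits: 6337045485173024111 = 0x57F1B54B2D3B256F; invert → 0xA80E4AB4D2C4DA90; add 1 → 0xA80E4AB4D2C4DA91.
Split into bytes (most-significant first): A8 0E 4A B4 D2 C4 DA 91.
Big-endian: lowest address holds the most-significant byte.
So the memory order matches the most-significant-first order: A8 0E 4A B4 D2 C4 DA 91.

A8 0E 4A B4 D2 C4 DA 91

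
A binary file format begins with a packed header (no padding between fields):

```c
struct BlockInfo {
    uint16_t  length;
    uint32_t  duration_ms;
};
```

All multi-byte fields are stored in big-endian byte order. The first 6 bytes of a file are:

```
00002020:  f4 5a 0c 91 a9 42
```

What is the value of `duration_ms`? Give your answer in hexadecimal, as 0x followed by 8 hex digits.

0x0C91A942

`duration_ms` follows `length` (2 bytes), so it starts at byte offset 2 and occupies 4 bytes.
Bytes at offsets 2..5: 0C 91 A9 42.
Big-endian stores the most-significant byte at the lowest address.
The bytes are already most-significant first: 0x0C91A942.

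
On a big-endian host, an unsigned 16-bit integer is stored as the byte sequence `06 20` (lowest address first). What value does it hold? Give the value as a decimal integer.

1568

Big-endian stores the most-significant byte at the lowest address.
The bytes are already most-significant first: 0x0620.
0x0620 = 1568.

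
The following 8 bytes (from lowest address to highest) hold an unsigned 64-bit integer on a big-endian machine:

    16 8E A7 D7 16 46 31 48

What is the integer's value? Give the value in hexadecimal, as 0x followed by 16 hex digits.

In big-endian order the high byte comes first in memory.
The bytes are already most-significant first: 0x168EA7D716463148.

0x168EA7D716463148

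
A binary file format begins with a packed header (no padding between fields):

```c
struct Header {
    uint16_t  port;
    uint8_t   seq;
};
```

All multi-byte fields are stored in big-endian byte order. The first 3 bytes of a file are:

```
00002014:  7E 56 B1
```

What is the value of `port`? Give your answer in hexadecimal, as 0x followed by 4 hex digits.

`port` is the first field, at byte offset 0, occupying 2 bytes.
Bytes at offsets 0..1: 7E 56.
Big-endian stores the most-significant byte at the lowest address.
The bytes are already most-significant first: 0x7E56.

0x7E56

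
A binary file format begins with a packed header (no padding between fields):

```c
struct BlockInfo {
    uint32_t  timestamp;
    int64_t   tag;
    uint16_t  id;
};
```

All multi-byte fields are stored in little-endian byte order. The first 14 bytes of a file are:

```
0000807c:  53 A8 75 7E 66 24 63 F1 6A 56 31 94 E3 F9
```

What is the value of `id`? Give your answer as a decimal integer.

`id` follows `timestamp` (4 B), `tag` (8 B), so it starts at offset 4 + 8 = 12 and occupies 2 bytes.
Bytes at offsets 12..13: E3 F9.
Little-endian: lowest address holds the least-significant byte.
Reassemble most-significant byte first: F9 E3 → 0xF9E3.
0xF9E3 = 63971.

63971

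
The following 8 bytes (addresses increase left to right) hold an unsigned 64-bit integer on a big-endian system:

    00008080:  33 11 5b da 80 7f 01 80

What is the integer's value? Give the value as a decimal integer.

In big-endian order the high byte comes first in memory.
The bytes are already most-significant first: 0x33115BDA807F0180.
0x33115BDA807F0180 = 3679823364555211136.

3679823364555211136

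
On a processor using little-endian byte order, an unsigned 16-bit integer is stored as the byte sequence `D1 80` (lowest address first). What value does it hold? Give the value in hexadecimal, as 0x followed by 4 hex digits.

In little-endian order the low byte comes first in memory.
Reassemble most-significant byte first: 80 D1 → 0x80D1.

0x80D1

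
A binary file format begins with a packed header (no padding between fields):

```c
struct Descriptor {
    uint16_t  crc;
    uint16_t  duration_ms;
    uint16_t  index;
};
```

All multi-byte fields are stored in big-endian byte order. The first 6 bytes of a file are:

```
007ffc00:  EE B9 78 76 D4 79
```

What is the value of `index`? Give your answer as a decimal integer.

`index` follows `crc` (2 B), `duration_ms` (2 B), so it starts at offset 2 + 2 = 4 and occupies 2 bytes.
Bytes at offsets 4..5: D4 79.
Big-endian: lowest address holds the most-significant byte.
The bytes are already most-significant first: 0xD479.
0xD479 = 54393.

54393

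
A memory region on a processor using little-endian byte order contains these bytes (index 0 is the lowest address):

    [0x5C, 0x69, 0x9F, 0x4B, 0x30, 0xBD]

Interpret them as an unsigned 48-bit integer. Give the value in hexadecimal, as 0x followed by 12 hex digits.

Little-endian: lowest address holds the least-significant byte.
Reassemble most-significant byte first: BD 30 4B 9F 69 5C → 0xBD304B9F695C.

0xBD304B9F695C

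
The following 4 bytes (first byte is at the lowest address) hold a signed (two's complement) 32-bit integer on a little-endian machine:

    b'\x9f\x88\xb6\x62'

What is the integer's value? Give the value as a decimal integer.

1656129695

In little-endian order the low byte comes first in memory.
Reassemble most-significant byte first: 62 B6 88 9F → 0x62B6889F.
0x62B6889F = 1656129695.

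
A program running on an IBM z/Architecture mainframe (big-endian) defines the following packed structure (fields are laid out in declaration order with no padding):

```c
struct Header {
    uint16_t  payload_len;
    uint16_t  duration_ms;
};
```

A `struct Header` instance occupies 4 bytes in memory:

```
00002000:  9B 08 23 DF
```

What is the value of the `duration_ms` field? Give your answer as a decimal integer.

9183

`duration_ms` follows `payload_len` (2 bytes), so it starts at byte offset 2 and occupies 2 bytes.
Bytes at offsets 2..3: 23 DF.
In big-endian order the high byte comes first in memory.
The bytes are already most-significant first: 0x23DF.
0x23DF = 9183.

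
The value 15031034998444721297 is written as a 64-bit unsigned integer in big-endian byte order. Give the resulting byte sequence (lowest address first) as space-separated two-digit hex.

D0 98 F6 B1 78 C3 04 91

15031034998444721297 in hexadecimal, padded to 64 bits, is 0xD098F6B178C30491.
Split into bytes (most-significant first): D0 98 F6 B1 78 C3 04 91.
Big-endian stores the most-significant byte at the lowest address.
So the memory order matches the most-significant-first order: D0 98 F6 B1 78 C3 04 91.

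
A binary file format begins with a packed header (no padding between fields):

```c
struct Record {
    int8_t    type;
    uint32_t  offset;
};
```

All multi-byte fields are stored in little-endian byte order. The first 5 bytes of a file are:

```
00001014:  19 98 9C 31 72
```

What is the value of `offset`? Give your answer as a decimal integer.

`offset` follows `type` (1 byte), so it starts at byte offset 1 and occupies 4 bytes.
Bytes at offsets 1..4: 98 9C 31 72.
In little-endian order the low byte comes first in memory.
Reassemble most-significant byte first: 72 31 9C 98 → 0x72319C98.
0x72319C98 = 1915853976.

1915853976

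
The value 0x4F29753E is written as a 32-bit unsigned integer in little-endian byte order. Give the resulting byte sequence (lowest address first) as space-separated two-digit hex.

3E 75 29 4F

Split into bytes (most-significant first): 4F 29 75 3E.
Little-endian: lowest address holds the least-significant byte.
So at ascending addresses the bytes are 3E 75 29 4F.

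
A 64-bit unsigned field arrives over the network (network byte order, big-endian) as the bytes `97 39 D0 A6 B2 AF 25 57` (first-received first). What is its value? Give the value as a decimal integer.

Big-endian stores the most-significant byte at the lowest address.
The bytes are already most-significant first: 0x9739D0A6B2AF2557.
0x9739D0A6B2AF2557 = 10896970187780597079.

10896970187780597079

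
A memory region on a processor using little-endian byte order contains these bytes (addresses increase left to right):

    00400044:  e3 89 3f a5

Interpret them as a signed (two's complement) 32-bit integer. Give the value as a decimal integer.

-1522562589

Little-endian: lowest address holds the least-significant byte.
Reassemble most-significant byte first: A5 3F 89 E3 → 0xA53F89E3.
Top bit is set, so as a signed 32-bit value this is 0xA53F89E3 − 2^32 = -1522562589.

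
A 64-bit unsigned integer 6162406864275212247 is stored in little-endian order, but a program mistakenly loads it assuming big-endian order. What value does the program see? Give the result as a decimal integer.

6162406864275212247 in 64-bit hexadecimal is 0x55854464AA8D87D7.
Stored little-endian, the bytes at ascending addresses are D7 87 8D AA 64 44 85 55.
Read back as big-endian, the last byte is least significant, giving 0xD7878DAA64448555.
0xD7878DAA64448555 = 15530537602976613717.

15530537602976613717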